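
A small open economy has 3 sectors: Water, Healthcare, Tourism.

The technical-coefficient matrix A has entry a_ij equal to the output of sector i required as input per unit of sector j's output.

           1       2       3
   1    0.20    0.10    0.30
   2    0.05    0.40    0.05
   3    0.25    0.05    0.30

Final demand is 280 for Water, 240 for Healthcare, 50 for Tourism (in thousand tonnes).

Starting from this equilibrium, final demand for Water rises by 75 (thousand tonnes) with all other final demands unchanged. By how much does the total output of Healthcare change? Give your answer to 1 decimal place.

I − A =
  [   0.80    -0.10    -0.30]
  [  -0.05     0.60    -0.05]
  [  -0.25    -0.05     0.70]
Cofactors of I−A, C_ij = (−1)^(i+j)·(minor ij) (rows/columns in the sector order above):
  C_11 = (0.60)(0.70) − (-0.05)(-0.05) = 0.4175
  C_12 = −[(-0.05)(0.70) − (-0.05)(-0.25)] = 0.0475
  C_13 = (-0.05)(-0.05) − (0.60)(-0.25) = 0.1525
  C_21 = −[(-0.10)(0.70) − (-0.30)(-0.05)] = 0.0850
  C_22 = (0.80)(0.70) − (-0.30)(-0.25) = 0.4850
  C_23 = −[(0.80)(-0.05) − (-0.10)(-0.25)] = 0.0650
  C_31 = (-0.10)(-0.05) − (-0.30)(0.60) = 0.1850
  C_32 = −[(0.80)(-0.05) − (-0.30)(-0.05)] = 0.0550
  C_33 = (0.80)(0.60) − (-0.10)(-0.05) = 0.4750
det(I−A) = Σ_j (I−A)_1j·C_1j = (0.80)(0.4175) + (-0.10)(0.0475) + (-0.30)(0.1525) = 0.2835
adj(I−A) = Cᵀ =
  [ 0.4175   0.0850   0.1850]
  [ 0.0475   0.4850   0.0550]
  [ 0.1525   0.0650   0.4750]
(I − A)⁻¹ = adj(I−A) / det(I−A) ≈
  [   1.4727     0.2998     0.6526]
  [   0.1675     1.7108     0.1940]
  [   0.5379     0.2293     1.6755]
Δx = (I − A)⁻¹ Δd with Δd having +75 in the Water component and 0 elsewhere.
So Δx_2 = L_21 · (+75), where L_21 = adj(I−A)_21 / det(I−A) = 0.0475 / 0.2835.
Δx_2 = 0.0475 × (+75) / 0.2835 = 3.5625 / 0.2835 ≈ 12.6.

Δx_2 = 12.6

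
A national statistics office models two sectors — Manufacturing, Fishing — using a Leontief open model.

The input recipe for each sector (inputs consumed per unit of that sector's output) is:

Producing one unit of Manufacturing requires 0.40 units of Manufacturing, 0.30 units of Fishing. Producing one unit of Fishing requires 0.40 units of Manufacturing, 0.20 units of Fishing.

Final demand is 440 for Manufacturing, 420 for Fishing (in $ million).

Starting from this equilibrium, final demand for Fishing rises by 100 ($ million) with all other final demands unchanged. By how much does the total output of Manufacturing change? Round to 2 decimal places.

I − A =
  [   0.60    -0.40]
  [  -0.30     0.80]
det(I−A) = (0.60)(0.80) − (-0.40)(-0.30) = 0.3600
adj(I−A) = [[0.80, 0.40], [0.30, 0.60]]
(I − A)⁻¹ = adj(I−A) / det(I−A) ≈
  [   2.2222     1.1111]
  [   0.8333     1.6667]
Δx = (I − A)⁻¹ Δd with Δd having +100 in the Fishing component and 0 elsewhere.
So Δx_1 = L_12 · (+100), where L_12 = adj(I−A)_12 / det(I−A) = 0.40 / 0.3600.
Δx_1 = 0.40 × (+100) / 0.3600 = 40.00 / 0.3600 ≈ 111.11.

Δx_1 = 111.11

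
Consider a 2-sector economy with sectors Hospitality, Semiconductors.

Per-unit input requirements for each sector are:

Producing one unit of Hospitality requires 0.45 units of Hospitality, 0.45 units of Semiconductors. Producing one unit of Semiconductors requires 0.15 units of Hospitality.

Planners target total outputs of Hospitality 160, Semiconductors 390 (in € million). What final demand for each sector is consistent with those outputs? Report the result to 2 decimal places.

I − A =
  [   0.55    -0.15]
  [  -0.45     1.00]
d = (I − A) x:
  d_1 = (+0.55)·160 + (-0.15)·390 = 29.50
  d_2 = (-0.45)·160 + (+1.00)·390 = 318.00

d_1 = 29.50, d_2 = 318.00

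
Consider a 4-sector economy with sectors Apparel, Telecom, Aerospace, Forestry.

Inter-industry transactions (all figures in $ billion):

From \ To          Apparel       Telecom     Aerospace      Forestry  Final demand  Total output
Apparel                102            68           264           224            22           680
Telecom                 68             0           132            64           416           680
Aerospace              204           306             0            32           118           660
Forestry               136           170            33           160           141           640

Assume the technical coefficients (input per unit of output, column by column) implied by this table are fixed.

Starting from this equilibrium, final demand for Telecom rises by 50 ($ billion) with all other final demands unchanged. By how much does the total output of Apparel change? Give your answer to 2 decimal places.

Δx_1 = 44.81

Technical coefficients a_ij = z_ij / X_j:
  a_11 = 102/680 = 0.15, a_21 = 68/680 = 0.10, a_31 = 204/680 = 0.30, a_41 = 136/680 = 0.20
  a_12 = 68/680 = 0.10, a_22 = 0/680 = 0.00, a_32 = 306/680 = 0.45, a_42 = 170/680 = 0.25
  a_13 = 264/660 = 0.40, a_23 = 132/660 = 0.20, a_33 = 0/660 = 0.00, a_43 = 33/660 = 0.05
  a_14 = 224/640 = 0.35, a_24 = 64/640 = 0.10, a_34 = 32/640 = 0.05, a_44 = 160/640 = 0.25
I − A =
  [   0.85    -0.10    -0.40    -0.35]
  [  -0.10     1.00    -0.20    -0.10]
  [  -0.30    -0.45     1.00    -0.05]
  [  -0.20    -0.25    -0.05     0.75]
Compute the cofactors C_ij = (−1)^(i+j)·(3×3 minor ij) of I−A; the adjugate is their transpose:
adj(I−A) = Cᵀ =
  [ 0.650250   0.310125   0.340500   0.367500]
  [ 0.143250   0.466125   0.157500   0.139500]
  [ 0.271500   0.315750   0.528000   0.204000]
  [ 0.239250   0.259125   0.178500   0.619500]
det(I−A) = Σ_j (I−A)_1j·C_1j = (0.85)(0.650250) + (-0.10)(0.143250) + (-0.40)(0.271500) + (-0.35)(0.239250) = 0.34605
(I − A)⁻¹ = adj(I−A) / det(I−A) ≈
  [   1.8791     0.8962     0.9840     1.0620]
  [   0.4140     1.3470     0.4551     0.4031]
  [   0.7846     0.9124     1.5258     0.5895]
  [   0.6914     0.7488     0.5158     1.7902]
Δx = (I − A)⁻¹ Δd with Δd having +50 in the Telecom component and 0 elsewhere.
So Δx_1 = L_12 · (+50), where L_12 = adj(I−A)_12 / det(I−A) = 0.310125 / 0.34605.
Δx_1 = 0.310125 × (+50) / 0.34605 = 15.50625 / 0.34605 ≈ 44.81.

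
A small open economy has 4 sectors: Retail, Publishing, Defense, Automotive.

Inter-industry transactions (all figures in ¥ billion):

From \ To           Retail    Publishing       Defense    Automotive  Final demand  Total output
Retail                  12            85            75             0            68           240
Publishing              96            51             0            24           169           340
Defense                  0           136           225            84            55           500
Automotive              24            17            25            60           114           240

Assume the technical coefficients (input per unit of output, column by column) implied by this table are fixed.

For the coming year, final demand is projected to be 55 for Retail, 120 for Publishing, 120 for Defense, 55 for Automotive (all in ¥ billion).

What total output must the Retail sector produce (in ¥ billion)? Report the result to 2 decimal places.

Technical coefficients a_ij = z_ij / X_j:
  a_11 = 12/240 = 0.05, a_21 = 96/240 = 0.40, a_31 = 0/240 = 0.00, a_41 = 24/240 = 0.10
  a_12 = 85/340 = 0.25, a_22 = 51/340 = 0.15, a_32 = 136/340 = 0.40, a_42 = 17/340 = 0.05
  a_13 = 75/500 = 0.15, a_23 = 0/500 = 0.00, a_33 = 225/500 = 0.45, a_43 = 25/500 = 0.05
  a_14 = 0/240 = 0.00, a_24 = 24/240 = 0.10, a_34 = 84/240 = 0.35, a_44 = 60/240 = 0.25
I − A =
  [   0.95    -0.25    -0.15     0.00]
  [  -0.40     0.85     0.00    -0.10]
  [   0.00    -0.40     0.55    -0.35]
  [  -0.10    -0.05    -0.05     0.75]
Compute the cofactors C_ij = (−1)^(i+j)·(3×3 minor ij) of I−A; the adjugate is their transpose:
adj(I−A) = Cᵀ =
  [ 0.331000   0.146375   0.096125   0.064375]
  [ 0.163500   0.370000   0.051250   0.073250]
  [ 0.160750   0.310375   0.523375   0.285625]
  [ 0.065750   0.064875   0.051125   0.365125]
det(I−A) = Σ_j (I−A)_1j·C_1j = (0.95)(0.331000) + (-0.25)(0.163500) + (-0.15)(0.160750) + (0.00)(0.065750) = 0.2494625
(I − A)⁻¹ = adj(I−A) / det(I−A) ≈
  [   1.3269     0.5868     0.3853     0.2581]
  [   0.6554     1.4832     0.2054     0.2936]
  [   0.6444     1.2442     2.0980     1.1450]
  [   0.2636     0.2601     0.2049     1.4636]
x = (I − A)⁻¹ d = adj(I−A)·d / det(I−A), with det(I−A) = 0.2494625:
  x_1 = (0.331000·55 + 0.146375·120 + 0.096125·120 + 0.064375·55) / 0.2494625 = 50.845625 / 0.2494625 ≈ 203.82
  x_2 = (0.163500·55 + 0.370000·120 + 0.051250·120 + 0.073250·55) / 0.2494625 = 63.57125 / 0.2494625 ≈ 254.83
  x_3 = (0.160750·55 + 0.310375·120 + 0.523375·120 + 0.285625·55) / 0.2494625 = 124.600625 / 0.2494625 ≈ 499.48
  x_4 = (0.065750·55 + 0.064875·120 + 0.051125·120 + 0.365125·55) / 0.2494625 = 37.618125 / 0.2494625 ≈ 150.80

x_1 = 203.82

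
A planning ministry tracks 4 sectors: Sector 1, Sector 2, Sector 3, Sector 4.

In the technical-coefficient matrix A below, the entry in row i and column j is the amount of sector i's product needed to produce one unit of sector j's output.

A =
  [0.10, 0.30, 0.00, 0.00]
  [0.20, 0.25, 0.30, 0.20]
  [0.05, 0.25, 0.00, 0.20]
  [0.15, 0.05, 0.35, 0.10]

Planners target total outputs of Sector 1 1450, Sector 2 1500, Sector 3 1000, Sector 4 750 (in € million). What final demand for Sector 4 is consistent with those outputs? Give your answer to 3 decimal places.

d_4 = 32.500

I − A =
  [   0.90    -0.30     0.00     0.00]
  [  -0.20     0.75    -0.30    -0.20]
  [  -0.05    -0.25     1.00    -0.20]
  [  -0.15    -0.05    -0.35     0.90]
d = (I − A) x:
  d_1 = (+0.90)·1450 + (-0.30)·1500 + (+0.00)·1000 + (+0.00)·750 = 855.000
  d_2 = (-0.20)·1450 + (+0.75)·1500 + (-0.30)·1000 + (-0.20)·750 = 385.000
  d_3 = (-0.05)·1450 + (-0.25)·1500 + (+1.00)·1000 + (-0.20)·750 = 402.500
  d_4 = (-0.15)·1450 + (-0.05)·1500 + (-0.35)·1000 + (+0.90)·750 = 32.500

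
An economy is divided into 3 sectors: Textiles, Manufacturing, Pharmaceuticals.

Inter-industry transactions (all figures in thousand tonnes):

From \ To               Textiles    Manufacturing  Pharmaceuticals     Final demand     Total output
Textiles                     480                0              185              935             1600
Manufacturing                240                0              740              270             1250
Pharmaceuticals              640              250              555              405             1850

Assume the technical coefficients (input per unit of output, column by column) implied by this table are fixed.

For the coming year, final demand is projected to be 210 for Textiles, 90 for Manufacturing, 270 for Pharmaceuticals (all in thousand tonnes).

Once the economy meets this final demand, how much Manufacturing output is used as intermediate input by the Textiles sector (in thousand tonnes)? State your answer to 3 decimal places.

z_21 = 60.997

Technical coefficients a_ij = z_ij / X_j:
  a_11 = 480/1600 = 0.30, a_21 = 240/1600 = 0.15, a_31 = 640/1600 = 0.40
  a_12 = 0/1250 = 0.00, a_22 = 0/1250 = 0.00, a_32 = 250/1250 = 0.20
  a_13 = 185/1850 = 0.10, a_23 = 740/1850 = 0.40, a_33 = 555/1850 = 0.30
I − A =
  [   0.70     0.00    -0.10]
  [  -0.15     1.00    -0.40]
  [  -0.40    -0.20     0.70]
Cofactors of I−A, C_ij = (−1)^(i+j)·(minor ij) (rows/columns in the sector order above):
  C_11 = (1.00)(0.70) − (-0.40)(-0.20) = 0.6200
  C_12 = −[(-0.15)(0.70) − (-0.40)(-0.40)] = 0.2650
  C_13 = (-0.15)(-0.20) − (1.00)(-0.40) = 0.4300
  C_21 = −[(0.00)(0.70) − (-0.10)(-0.20)] = 0.0200
  C_22 = (0.70)(0.70) − (-0.10)(-0.40) = 0.4500
  C_23 = −[(0.70)(-0.20) − (0.00)(-0.40)] = 0.1400
  C_31 = (0.00)(-0.40) − (-0.10)(1.00) = 0.1000
  C_32 = −[(0.70)(-0.40) − (-0.10)(-0.15)] = 0.2950
  C_33 = (0.70)(1.00) − (0.00)(-0.15) = 0.7000
det(I−A) = Σ_j (I−A)_1j·C_1j = (0.70)(0.6200) + (0.00)(0.2650) + (-0.10)(0.4300) = 0.3910
adj(I−A) = Cᵀ =
  [ 0.6200   0.0200   0.1000]
  [ 0.2650   0.4500   0.2950]
  [ 0.4300   0.1400   0.7000]
(I − A)⁻¹ = adj(I−A) / det(I−A) ≈
  [   1.5857     0.0512     0.2558]
  [   0.6777     1.1509     0.7545]
  [   1.0997     0.3581     1.7903]
First solve x = (I − A)⁻¹ d = adj(I−A)·d / det(I−A); in particular x_1 = (0.6200·210 + 0.0200·90 + 0.1000·270) / 0.3910 = 159.00 / 0.3910 ≈ 406.64962.
Intermediate flow from 2 to 1: z_21 = a_21 · x_1 = 0.15 × 159.00 / 0.3910 = 23.85 / 0.3910 ≈ 60.997.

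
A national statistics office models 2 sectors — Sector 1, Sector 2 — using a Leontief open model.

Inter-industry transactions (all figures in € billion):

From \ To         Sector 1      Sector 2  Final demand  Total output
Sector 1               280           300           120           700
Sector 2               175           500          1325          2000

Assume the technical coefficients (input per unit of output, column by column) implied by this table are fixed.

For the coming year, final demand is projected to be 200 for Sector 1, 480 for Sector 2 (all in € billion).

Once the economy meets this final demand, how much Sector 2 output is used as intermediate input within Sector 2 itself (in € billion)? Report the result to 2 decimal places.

Technical coefficients a_ij = z_ij / X_j:
  a_11 = 280/700 = 0.40, a_21 = 175/700 = 0.25
  a_12 = 300/2000 = 0.15, a_22 = 500/2000 = 0.25
I − A =
  [   0.60    -0.15]
  [  -0.25     0.75]
det(I−A) = (0.60)(0.75) − (-0.15)(-0.25) = 0.4125
adj(I−A) = [[0.75, 0.15], [0.25, 0.60]]
(I − A)⁻¹ = adj(I−A) / det(I−A) ≈
  [   1.8182     0.3636]
  [   0.6061     1.4545]
First solve x = (I − A)⁻¹ d = adj(I−A)·d / det(I−A); in particular x_2 = (0.25·200 + 0.60·480) / 0.4125 = 338.00 / 0.4125 ≈ 819.3939.
Intermediate flow from 2 to 2: z_22 = a_22 · x_2 = 0.25 × 338.00 / 0.4125 = 84.50 / 0.4125 ≈ 204.85.

z_22 = 204.85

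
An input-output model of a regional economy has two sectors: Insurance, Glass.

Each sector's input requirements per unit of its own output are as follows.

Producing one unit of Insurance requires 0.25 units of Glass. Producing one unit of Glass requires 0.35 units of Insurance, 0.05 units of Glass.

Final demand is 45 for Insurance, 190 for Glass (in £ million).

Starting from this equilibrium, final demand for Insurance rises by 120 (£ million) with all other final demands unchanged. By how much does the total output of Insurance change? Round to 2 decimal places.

I − A =
  [   1.00    -0.35]
  [  -0.25     0.95]
det(I−A) = (1.00)(0.95) − (-0.35)(-0.25) = 0.8625
adj(I−A) = [[0.95, 0.35], [0.25, 1.00]]
(I − A)⁻¹ = adj(I−A) / det(I−A) ≈
  [   1.1014     0.4058]
  [   0.2899     1.1594]
Δx = (I − A)⁻¹ Δd with Δd having +120 in the Insurance component and 0 elsewhere.
So Δx_1 = L_11 · (+120), where L_11 = adj(I−A)_11 / det(I−A) = 0.95 / 0.8625.
Δx_1 = 0.95 × (+120) / 0.8625 = 114.00 / 0.8625 ≈ 132.17.

Δx_1 = 132.17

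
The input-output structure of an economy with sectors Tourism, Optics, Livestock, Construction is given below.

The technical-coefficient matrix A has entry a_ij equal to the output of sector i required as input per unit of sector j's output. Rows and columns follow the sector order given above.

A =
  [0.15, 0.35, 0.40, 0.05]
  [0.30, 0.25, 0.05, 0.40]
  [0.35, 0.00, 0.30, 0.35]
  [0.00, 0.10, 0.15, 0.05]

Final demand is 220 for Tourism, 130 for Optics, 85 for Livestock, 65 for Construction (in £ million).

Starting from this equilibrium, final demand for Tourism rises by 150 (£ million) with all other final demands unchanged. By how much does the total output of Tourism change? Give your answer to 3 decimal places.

Δx_T = 346.018

I − A =
  [   0.85    -0.35    -0.40    -0.05]
  [  -0.30     0.75    -0.05    -0.40]
  [  -0.35     0.00     0.70    -0.35]
  [   0.00    -0.10    -0.15     0.95]
Compute the cofactors C_ij = (−1)^(i+j)·(3×3 minor ij) of I−A; the adjugate is their transpose:
adj(I−A) = Cᵀ =
  [ 0.429625   0.231875   0.312500   0.235375]
  [ 0.221375   0.385000   0.207625   0.250250]
  [ 0.245875   0.147875   0.470375   0.248500]
  [ 0.062125   0.063875   0.096125   0.261625]
det(I−A) = Σ_j (I−A)_1j·C_1j = (0.85)(0.429625) + (-0.35)(0.221375) + (-0.40)(0.245875) + (-0.05)(0.062125) = 0.18624375
(I − A)⁻¹ = adj(I−A) / det(I−A) ≈
  [   2.3068     1.2450     1.6779     1.2638]
  [   1.1886     2.0672     1.1148     1.3437]
  [   1.3202     0.7940     2.5256     1.3343]
  [   0.3336     0.3430     0.5161     1.4047]
Δx = (I − A)⁻¹ Δd with Δd having +150 in the Tourism component and 0 elsewhere.
So Δx_T = L_TT · (+150), where L_TT = adj(I−A)_TT / det(I−A) = 0.429625 / 0.18624375.
Δx_T = 0.429625 × (+150) / 0.18624375 = 64.44375 / 0.18624375 ≈ 346.018.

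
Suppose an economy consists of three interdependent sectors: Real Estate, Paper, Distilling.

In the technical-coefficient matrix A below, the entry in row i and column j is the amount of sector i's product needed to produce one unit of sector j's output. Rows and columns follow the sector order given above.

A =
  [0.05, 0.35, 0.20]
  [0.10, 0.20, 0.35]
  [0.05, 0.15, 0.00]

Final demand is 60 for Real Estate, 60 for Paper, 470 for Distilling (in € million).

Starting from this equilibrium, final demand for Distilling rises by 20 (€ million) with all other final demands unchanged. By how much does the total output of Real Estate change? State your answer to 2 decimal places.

I − A =
  [   0.95    -0.35    -0.20]
  [  -0.10     0.80    -0.35]
  [  -0.05    -0.15     1.00]
Cofactors of I−A, C_ij = (−1)^(i+j)·(minor ij) (rows/columns in the sector order above):
  C_11 = (0.80)(1.00) − (-0.35)(-0.15) = 0.7475
  C_12 = −[(-0.10)(1.00) − (-0.35)(-0.05)] = 0.1175
  C_13 = (-0.10)(-0.15) − (0.80)(-0.05) = 0.0550
  C_21 = −[(-0.35)(1.00) − (-0.20)(-0.15)] = 0.3800
  C_22 = (0.95)(1.00) − (-0.20)(-0.05) = 0.9400
  C_23 = −[(0.95)(-0.15) − (-0.35)(-0.05)] = 0.1600
  C_31 = (-0.35)(-0.35) − (-0.20)(0.80) = 0.2825
  C_32 = −[(0.95)(-0.35) − (-0.20)(-0.10)] = 0.3525
  C_33 = (0.95)(0.80) − (-0.35)(-0.10) = 0.7250
det(I−A) = Σ_j (I−A)_1j·C_1j = (0.95)(0.7475) + (-0.35)(0.1175) + (-0.20)(0.0550) = 0.6580
adj(I−A) = Cᵀ =
  [ 0.7475   0.3800   0.2825]
  [ 0.1175   0.9400   0.3525]
  [ 0.0550   0.1600   0.7250]
(I − A)⁻¹ = adj(I−A) / det(I−A) ≈
  [   1.1360     0.5775     0.4293]
  [   0.1786     1.4286     0.5357]
  [   0.0836     0.2432     1.1018]
Δx = (I − A)⁻¹ Δd with Δd having +20 in the Distilling component and 0 elsewhere.
So Δx_1 = L_13 · (+20), where L_13 = adj(I−A)_13 / det(I−A) = 0.2825 / 0.6580.
Δx_1 = 0.2825 × (+20) / 0.6580 = 5.65 / 0.6580 ≈ 8.59.

Δx_1 = 8.59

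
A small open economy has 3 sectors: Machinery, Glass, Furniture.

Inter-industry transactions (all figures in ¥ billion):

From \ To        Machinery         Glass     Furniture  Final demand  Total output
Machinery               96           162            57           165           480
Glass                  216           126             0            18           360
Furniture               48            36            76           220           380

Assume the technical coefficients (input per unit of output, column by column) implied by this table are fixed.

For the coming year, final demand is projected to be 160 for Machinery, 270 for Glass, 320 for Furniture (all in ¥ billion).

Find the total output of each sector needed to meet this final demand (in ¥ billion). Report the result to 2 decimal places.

x_1 = 908.00, x_2 = 1044.00, x_3 = 644.00

Technical coefficients a_ij = z_ij / X_j:
  a_11 = 96/480 = 0.20, a_21 = 216/480 = 0.45, a_31 = 48/480 = 0.10
  a_12 = 162/360 = 0.45, a_22 = 126/360 = 0.35, a_32 = 36/360 = 0.10
  a_13 = 57/380 = 0.15, a_23 = 0/380 = 0.00, a_33 = 76/380 = 0.20
I − A =
  [   0.80    -0.45    -0.15]
  [  -0.45     0.65     0.00]
  [  -0.10    -0.10     0.80]
Cofactors of I−A, C_ij = (−1)^(i+j)·(minor ij) (rows/columns in the sector order above):
  C_11 = (0.65)(0.80) − (0.00)(-0.10) = 0.5200
  C_12 = −[(-0.45)(0.80) − (0.00)(-0.10)] = 0.3600
  C_13 = (-0.45)(-0.10) − (0.65)(-0.10) = 0.1100
  C_21 = −[(-0.45)(0.80) − (-0.15)(-0.10)] = 0.3750
  C_22 = (0.80)(0.80) − (-0.15)(-0.10) = 0.6250
  C_23 = −[(0.80)(-0.10) − (-0.45)(-0.10)] = 0.1250
  C_31 = (-0.45)(0.00) − (-0.15)(0.65) = 0.0975
  C_32 = −[(0.80)(0.00) − (-0.15)(-0.45)] = 0.0675
  C_33 = (0.80)(0.65) − (-0.45)(-0.45) = 0.3175
det(I−A) = Σ_j (I−A)_1j·C_1j = (0.80)(0.5200) + (-0.45)(0.3600) + (-0.15)(0.1100) = 0.2375
adj(I−A) = Cᵀ =
  [ 0.5200   0.3750   0.0975]
  [ 0.3600   0.6250   0.0675]
  [ 0.1100   0.1250   0.3175]
(I − A)⁻¹ = adj(I−A) / det(I−A) ≈
  [   2.1895     1.5789     0.4105]
  [   1.5158     2.6316     0.2842]
  [   0.4632     0.5263     1.3368]
x = (I − A)⁻¹ d = adj(I−A)·d / det(I−A), with det(I−A) = 0.2375:
  x_1 = (0.5200·160 + 0.3750·270 + 0.0975·320) / 0.2375 = 215.65 / 0.2375 = 908.00
  x_2 = (0.3600·160 + 0.6250·270 + 0.0675·320) / 0.2375 = 247.95 / 0.2375 = 1044.00
  x_3 = (0.1100·160 + 0.1250·270 + 0.3175·320) / 0.2375 = 152.95 / 0.2375 = 644.00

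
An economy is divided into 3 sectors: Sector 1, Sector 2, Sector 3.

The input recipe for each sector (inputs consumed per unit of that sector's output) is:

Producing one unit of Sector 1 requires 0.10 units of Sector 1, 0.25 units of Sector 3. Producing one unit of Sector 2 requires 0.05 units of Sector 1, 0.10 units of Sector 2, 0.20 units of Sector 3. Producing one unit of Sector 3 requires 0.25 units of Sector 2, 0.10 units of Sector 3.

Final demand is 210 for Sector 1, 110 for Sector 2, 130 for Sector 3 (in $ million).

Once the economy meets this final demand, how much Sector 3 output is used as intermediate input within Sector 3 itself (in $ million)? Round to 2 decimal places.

I − A =
  [   0.90    -0.05     0.00]
  [   0.00     0.90    -0.25]
  [  -0.25    -0.20     0.90]
Cofactors of I−A, C_ij = (−1)^(i+j)·(minor ij) (rows/columns in the sector order above):
  C_11 = (0.90)(0.90) − (-0.25)(-0.20) = 0.7600
  C_12 = −[(0.00)(0.90) − (-0.25)(-0.25)] = 0.0625
  C_13 = (0.00)(-0.20) − (0.90)(-0.25) = 0.2250
  C_21 = −[(-0.05)(0.90) − (0.00)(-0.20)] = 0.0450
  C_22 = (0.90)(0.90) − (0.00)(-0.25) = 0.8100
  C_23 = −[(0.90)(-0.20) − (-0.05)(-0.25)] = 0.1925
  C_31 = (-0.05)(-0.25) − (0.00)(0.90) = 0.0125
  C_32 = −[(0.90)(-0.25) − (0.00)(0.00)] = 0.2250
  C_33 = (0.90)(0.90) − (-0.05)(0.00) = 0.8100
det(I−A) = Σ_j (I−A)_1j·C_1j = (0.90)(0.7600) + (-0.05)(0.0625) + (0.00)(0.2250) = 0.680875
adj(I−A) = Cᵀ =
  [ 0.7600   0.0450   0.0125]
  [ 0.0625   0.8100   0.2250]
  [ 0.2250   0.1925   0.8100]
(I − A)⁻¹ = adj(I−A) / det(I−A) ≈
  [   1.1162     0.0661     0.0184]
  [   0.0918     1.1896     0.3305]
  [   0.3305     0.2827     1.1896]
First solve x = (I − A)⁻¹ d = adj(I−A)·d / det(I−A); in particular x_3 = (0.2250·210 + 0.1925·110 + 0.8100·130) / 0.680875 = 173.725 / 0.680875 ≈ 255.1496.
Intermediate flow from 3 to 3: z_33 = a_33 · x_3 = 0.10 × 173.725 / 0.680875 = 17.3725 / 0.680875 ≈ 25.51.

z_33 = 25.51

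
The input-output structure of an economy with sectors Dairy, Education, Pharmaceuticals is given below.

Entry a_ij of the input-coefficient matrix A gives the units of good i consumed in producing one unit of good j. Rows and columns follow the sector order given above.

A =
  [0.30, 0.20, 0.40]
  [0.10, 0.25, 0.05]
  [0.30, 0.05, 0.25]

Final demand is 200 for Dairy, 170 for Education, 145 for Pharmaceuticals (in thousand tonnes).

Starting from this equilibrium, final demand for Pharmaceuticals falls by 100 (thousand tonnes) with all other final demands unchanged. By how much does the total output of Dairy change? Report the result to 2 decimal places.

Δx_D = -109.93

I − A =
  [   0.70    -0.20    -0.40]
  [  -0.10     0.75    -0.05]
  [  -0.30    -0.05     0.75]
Cofactors of I−A, C_ij = (−1)^(i+j)·(minor ij) (rows/columns in the sector order above):
  C_11 = (0.75)(0.75) − (-0.05)(-0.05) = 0.5600
  C_12 = −[(-0.10)(0.75) − (-0.05)(-0.30)] = 0.0900
  C_13 = (-0.10)(-0.05) − (0.75)(-0.30) = 0.2300
  C_21 = −[(-0.20)(0.75) − (-0.40)(-0.05)] = 0.1700
  C_22 = (0.70)(0.75) − (-0.40)(-0.30) = 0.4050
  C_23 = −[(0.70)(-0.05) − (-0.20)(-0.30)] = 0.0950
  C_31 = (-0.20)(-0.05) − (-0.40)(0.75) = 0.3100
  C_32 = −[(0.70)(-0.05) − (-0.40)(-0.10)] = 0.0750
  C_33 = (0.70)(0.75) − (-0.20)(-0.10) = 0.5050
det(I−A) = Σ_j (I−A)_1j·C_1j = (0.70)(0.5600) + (-0.20)(0.0900) + (-0.40)(0.2300) = 0.2820
adj(I−A) = Cᵀ =
  [ 0.5600   0.1700   0.3100]
  [ 0.0900   0.4050   0.0750]
  [ 0.2300   0.0950   0.5050]
(I − A)⁻¹ = adj(I−A) / det(I−A) ≈
  [   1.9858     0.6028     1.0993]
  [   0.3191     1.4362     0.2660]
  [   0.8156     0.3369     1.7908]
Δx = (I − A)⁻¹ Δd with Δd having -100 in the Pharmaceuticals component and 0 elsewhere.
So Δx_D = L_DP · (-100), where L_DP = adj(I−A)_DP / det(I−A) = 0.3100 / 0.2820.
Δx_D = 0.3100 × (-100) / 0.2820 = -31.00 / 0.2820 ≈ -109.93.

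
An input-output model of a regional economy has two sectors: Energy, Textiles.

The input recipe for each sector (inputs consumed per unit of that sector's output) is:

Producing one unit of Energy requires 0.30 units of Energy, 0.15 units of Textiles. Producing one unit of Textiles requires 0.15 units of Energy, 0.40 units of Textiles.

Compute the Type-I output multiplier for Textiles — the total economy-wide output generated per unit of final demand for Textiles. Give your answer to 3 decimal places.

I − A =
  [   0.70    -0.15]
  [  -0.15     0.60]
det(I−A) = (0.70)(0.60) − (-0.15)(-0.15) = 0.3975
adj(I−A) = [[0.60, 0.15], [0.15, 0.70]]
(I − A)⁻¹ = adj(I−A) / det(I−A) ≈
  [   1.5094     0.3774]
  [   0.3774     1.7610]
The output multiplier for sector j is the column-j sum of the Leontief inverse (I − A)⁻¹ = adj(I−A) / det(I−A).
Column T of adj(I−A): (0.15, 0.70); det(I−A) = 0.3975.
m_T = (0.15 + 0.70) / 0.3975 = 0.85 / 0.3975 ≈ 2.138.

m_T = 2.138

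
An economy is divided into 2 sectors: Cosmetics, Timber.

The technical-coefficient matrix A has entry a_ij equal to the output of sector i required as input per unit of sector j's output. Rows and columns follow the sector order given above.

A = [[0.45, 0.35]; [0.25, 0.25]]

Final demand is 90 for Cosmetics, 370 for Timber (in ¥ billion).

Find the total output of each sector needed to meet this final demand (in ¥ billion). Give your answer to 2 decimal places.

I − A =
  [   0.55    -0.35]
  [  -0.25     0.75]
det(I−A) = (0.55)(0.75) − (-0.35)(-0.25) = 0.3250
adj(I−A) = [[0.75, 0.35], [0.25, 0.55]]
(I − A)⁻¹ = adj(I−A) / det(I−A) ≈
  [   2.3077     1.0769]
  [   0.7692     1.6923]
x = (I − A)⁻¹ d = adj(I−A)·d / det(I−A), with det(I−A) = 0.3250:
  x_C = (0.75·90 + 0.35·370) / 0.3250 = 197.00 / 0.3250 ≈ 606.15
  x_T = (0.25·90 + 0.55·370) / 0.3250 = 226.00 / 0.3250 ≈ 695.38

x_C = 606.15, x_T = 695.38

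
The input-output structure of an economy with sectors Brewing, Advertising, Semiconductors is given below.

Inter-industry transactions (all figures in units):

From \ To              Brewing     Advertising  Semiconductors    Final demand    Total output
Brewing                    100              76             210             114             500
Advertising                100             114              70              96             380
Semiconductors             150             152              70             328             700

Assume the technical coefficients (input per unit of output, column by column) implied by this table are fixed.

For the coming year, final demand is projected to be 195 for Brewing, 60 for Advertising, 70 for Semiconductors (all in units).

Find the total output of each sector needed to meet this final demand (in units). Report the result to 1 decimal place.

Technical coefficients a_ij = z_ij / X_j:
  a_BB = 100/500 = 0.20, a_AB = 100/500 = 0.20, a_SB = 150/500 = 0.30
  a_BA = 76/380 = 0.20, a_AA = 114/380 = 0.30, a_SA = 152/380 = 0.40
  a_BS = 210/700 = 0.30, a_AS = 70/700 = 0.10, a_SS = 70/700 = 0.10
I − A =
  [   0.80    -0.20    -0.30]
  [  -0.20     0.70    -0.10]
  [  -0.30    -0.40     0.90]
Cofactors of I−A, C_ij = (−1)^(i+j)·(minor ij) (rows/columns in the sector order above):
  C_11 = (0.70)(0.90) − (-0.10)(-0.40) = 0.5900
  C_12 = −[(-0.20)(0.90) − (-0.10)(-0.30)] = 0.2100
  C_13 = (-0.20)(-0.40) − (0.70)(-0.30) = 0.2900
  C_21 = −[(-0.20)(0.90) − (-0.30)(-0.40)] = 0.3000
  C_22 = (0.80)(0.90) − (-0.30)(-0.30) = 0.6300
  C_23 = −[(0.80)(-0.40) − (-0.20)(-0.30)] = 0.3800
  C_31 = (-0.20)(-0.10) − (-0.30)(0.70) = 0.2300
  C_32 = −[(0.80)(-0.10) − (-0.30)(-0.20)] = 0.1400
  C_33 = (0.80)(0.70) − (-0.20)(-0.20) = 0.5200
det(I−A) = Σ_j (I−A)_1j·C_1j = (0.80)(0.5900) + (-0.20)(0.2100) + (-0.30)(0.2900) = 0.3430
adj(I−A) = Cᵀ =
  [ 0.5900   0.3000   0.2300]
  [ 0.2100   0.6300   0.1400]
  [ 0.2900   0.3800   0.5200]
(I − A)⁻¹ = adj(I−A) / det(I−A) ≈
  [   1.7201     0.8746     0.6706]
  [   0.6122     1.8367     0.4082]
  [   0.8455     1.1079     1.5160]
x = (I − A)⁻¹ d = adj(I−A)·d / det(I−A), with det(I−A) = 0.3430:
  x_B = (0.5900·195 + 0.3000·60 + 0.2300·70) / 0.3430 = 149.15 / 0.3430 ≈ 434.8
  x_A = (0.2100·195 + 0.6300·60 + 0.1400·70) / 0.3430 = 88.55 / 0.3430 ≈ 258.2
  x_S = (0.2900·195 + 0.3800·60 + 0.5200·70) / 0.3430 = 115.75 / 0.3430 ≈ 337.5

x_B = 434.8, x_A = 258.2, x_S = 337.5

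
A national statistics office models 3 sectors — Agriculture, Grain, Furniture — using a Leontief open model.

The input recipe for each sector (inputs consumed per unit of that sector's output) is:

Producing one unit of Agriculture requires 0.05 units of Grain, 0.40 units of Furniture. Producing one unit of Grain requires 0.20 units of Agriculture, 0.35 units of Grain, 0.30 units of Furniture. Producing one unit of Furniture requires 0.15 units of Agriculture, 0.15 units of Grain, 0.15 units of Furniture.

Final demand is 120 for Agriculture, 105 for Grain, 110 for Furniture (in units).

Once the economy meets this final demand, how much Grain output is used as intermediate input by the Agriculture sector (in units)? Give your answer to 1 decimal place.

z_GA = 10.9

I − A =
  [   1.00    -0.20    -0.15]
  [  -0.05     0.65    -0.15]
  [  -0.40    -0.30     0.85]
Cofactors of I−A, C_ij = (−1)^(i+j)·(minor ij) (rows/columns in the sector order above):
  C_11 = (0.65)(0.85) − (-0.15)(-0.30) = 0.5075
  C_12 = −[(-0.05)(0.85) − (-0.15)(-0.40)] = 0.1025
  C_13 = (-0.05)(-0.30) − (0.65)(-0.40) = 0.2750
  C_21 = −[(-0.20)(0.85) − (-0.15)(-0.30)] = 0.2150
  C_22 = (1.00)(0.85) − (-0.15)(-0.40) = 0.7900
  C_23 = −[(1.00)(-0.30) − (-0.20)(-0.40)] = 0.3800
  C_31 = (-0.20)(-0.15) − (-0.15)(0.65) = 0.1275
  C_32 = −[(1.00)(-0.15) − (-0.15)(-0.05)] = 0.1575
  C_33 = (1.00)(0.65) − (-0.20)(-0.05) = 0.6400
det(I−A) = Σ_j (I−A)_1j·C_1j = (1.00)(0.5075) + (-0.20)(0.1025) + (-0.15)(0.2750) = 0.44575
adj(I−A) = Cᵀ =
  [ 0.5075   0.2150   0.1275]
  [ 0.1025   0.7900   0.1575]
  [ 0.2750   0.3800   0.6400]
(I − A)⁻¹ = adj(I−A) / det(I−A) ≈
  [   1.1385     0.4823     0.2860]
  [   0.2299     1.7723     0.3533]
  [   0.6169     0.8525     1.4358]
First solve x = (I − A)⁻¹ d = adj(I−A)·d / det(I−A); in particular x_A = (0.5075·120 + 0.2150·105 + 0.1275·110) / 0.44575 = 97.50 / 0.44575 ≈ 218.732.
Intermediate flow from G to A: z_GA = a_GA · x_A = 0.05 × 97.50 / 0.44575 = 4.875 / 0.44575 ≈ 10.9.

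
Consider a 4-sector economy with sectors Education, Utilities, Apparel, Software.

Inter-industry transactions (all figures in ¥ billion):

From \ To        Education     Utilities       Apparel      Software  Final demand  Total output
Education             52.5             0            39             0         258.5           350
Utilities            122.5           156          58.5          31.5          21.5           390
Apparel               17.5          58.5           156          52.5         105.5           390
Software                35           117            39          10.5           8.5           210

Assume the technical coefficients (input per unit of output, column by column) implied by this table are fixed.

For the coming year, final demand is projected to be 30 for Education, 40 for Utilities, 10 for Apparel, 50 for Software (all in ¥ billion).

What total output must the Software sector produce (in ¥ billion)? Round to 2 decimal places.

x_S = 116.39

Technical coefficients a_ij = z_ij / X_j:
  a_EE = 52.5/350 = 0.15, a_UE = 122.5/350 = 0.35, a_AE = 17.5/350 = 0.05, a_SE = 35/350 = 0.10
  a_EU = 0/390 = 0.00, a_UU = 156/390 = 0.40, a_AU = 58.5/390 = 0.15, a_SU = 117/390 = 0.30
  a_EA = 39/390 = 0.10, a_UA = 58.5/390 = 0.15, a_AA = 156/390 = 0.40, a_SA = 39/390 = 0.10
  a_ES = 0/210 = 0.00, a_US = 31.5/210 = 0.15, a_AS = 52.5/210 = 0.25, a_SS = 10.5/210 = 0.05
I − A =
  [   0.85     0.00    -0.10     0.00]
  [  -0.35     0.60    -0.15    -0.15]
  [  -0.05    -0.15     0.60    -0.25]
  [  -0.10    -0.30    -0.10     0.95]
Compute the cofactors C_ij = (−1)^(i+j)·(3×3 minor ij) of I−A; the adjugate is their transpose:
adj(I−A) = Cᵀ =
  [ 0.265125   0.021750   0.052500   0.017250]
  [ 0.211375   0.456000   0.168625   0.116375]
  [ 0.119625   0.184875   0.446250   0.146625]
  [ 0.107250   0.165750   0.105750   0.278625]
det(I−A) = Σ_j (I−A)_1j·C_1j = (0.85)(0.265125) + (0.00)(0.211375) + (-0.10)(0.119625) + (0.00)(0.107250) = 0.21339375
(I − A)⁻¹ = adj(I−A) / det(I−A) ≈
  [   1.2424     0.1019     0.2460     0.0808]
  [   0.9905     2.1369     0.7902     0.5454]
  [   0.5606     0.8664     2.0912     0.6871]
  [   0.5026     0.7767     0.4956     1.3057]
x = (I − A)⁻¹ d = adj(I−A)·d / det(I−A), with det(I−A) = 0.21339375:
  x_E = (0.265125·30 + 0.021750·40 + 0.052500·10 + 0.017250·50) / 0.21339375 = 10.21125 / 0.21339375 ≈ 47.85
  x_U = (0.211375·30 + 0.456000·40 + 0.168625·10 + 0.116375·50) / 0.21339375 = 32.08625 / 0.21339375 ≈ 150.36
  x_A = (0.119625·30 + 0.184875·40 + 0.446250·10 + 0.146625·50) / 0.21339375 = 22.7775 / 0.21339375 ≈ 106.74
  x_S = (0.107250·30 + 0.165750·40 + 0.105750·10 + 0.278625·50) / 0.21339375 = 24.83625 / 0.21339375 ≈ 116.39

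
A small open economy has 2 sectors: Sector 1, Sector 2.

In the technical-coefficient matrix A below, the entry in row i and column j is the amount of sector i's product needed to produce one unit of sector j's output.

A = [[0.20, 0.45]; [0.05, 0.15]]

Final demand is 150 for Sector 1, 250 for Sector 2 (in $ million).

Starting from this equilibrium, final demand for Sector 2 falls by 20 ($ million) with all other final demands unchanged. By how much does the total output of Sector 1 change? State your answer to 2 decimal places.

Δx_1 = -13.69

I − A =
  [   0.80    -0.45]
  [  -0.05     0.85]
det(I−A) = (0.80)(0.85) − (-0.45)(-0.05) = 0.6575
adj(I−A) = [[0.85, 0.45], [0.05, 0.80]]
(I − A)⁻¹ = adj(I−A) / det(I−A) ≈
  [   1.2928     0.6844]
  [   0.0760     1.2167]
Δx = (I − A)⁻¹ Δd with Δd having -20 in the Sector 2 component and 0 elsewhere.
So Δx_1 = L_12 · (-20), where L_12 = adj(I−A)_12 / det(I−A) = 0.45 / 0.6575.
Δx_1 = 0.45 × (-20) / 0.6575 = -9.00 / 0.6575 ≈ -13.69.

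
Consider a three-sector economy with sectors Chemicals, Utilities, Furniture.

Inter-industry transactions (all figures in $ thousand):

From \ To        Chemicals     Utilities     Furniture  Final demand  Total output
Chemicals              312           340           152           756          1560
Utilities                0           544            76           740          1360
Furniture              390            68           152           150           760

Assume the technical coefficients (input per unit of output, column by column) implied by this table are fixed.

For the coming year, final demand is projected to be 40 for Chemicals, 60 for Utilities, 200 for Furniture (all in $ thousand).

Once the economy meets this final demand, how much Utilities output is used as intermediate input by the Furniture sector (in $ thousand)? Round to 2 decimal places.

z_UF = 31.46

Technical coefficients a_ij = z_ij / X_j:
  a_CC = 312/1560 = 0.20, a_UC = 0/1560 = 0.00, a_FC = 390/1560 = 0.25
  a_CU = 340/1360 = 0.25, a_UU = 544/1360 = 0.40, a_FU = 68/1360 = 0.05
  a_CF = 152/760 = 0.20, a_UF = 76/760 = 0.10, a_FF = 152/760 = 0.20
I − A =
  [   0.80    -0.25    -0.20]
  [   0.00     0.60    -0.10]
  [  -0.25    -0.05     0.80]
Cofactors of I−A, C_ij = (−1)^(i+j)·(minor ij) (rows/columns in the sector order above):
  C_11 = (0.60)(0.80) − (-0.10)(-0.05) = 0.4750
  C_12 = −[(0.00)(0.80) − (-0.10)(-0.25)] = 0.0250
  C_13 = (0.00)(-0.05) − (0.60)(-0.25) = 0.1500
  C_21 = −[(-0.25)(0.80) − (-0.20)(-0.05)] = 0.2100
  C_22 = (0.80)(0.80) − (-0.20)(-0.25) = 0.5900
  C_23 = −[(0.80)(-0.05) − (-0.25)(-0.25)] = 0.1025
  C_31 = (-0.25)(-0.10) − (-0.20)(0.60) = 0.1450
  C_32 = −[(0.80)(-0.10) − (-0.20)(0.00)] = 0.0800
  C_33 = (0.80)(0.60) − (-0.25)(0.00) = 0.4800
det(I−A) = Σ_j (I−A)_1j·C_1j = (0.80)(0.4750) + (-0.25)(0.0250) + (-0.20)(0.1500) = 0.34375
adj(I−A) = Cᵀ =
  [ 0.4750   0.2100   0.1450]
  [ 0.0250   0.5900   0.0800]
  [ 0.1500   0.1025   0.4800]
(I − A)⁻¹ = adj(I−A) / det(I−A) ≈
  [   1.3818     0.6109     0.4218]
  [   0.0727     1.7164     0.2327]
  [   0.4364     0.2982     1.3964]
First solve x = (I − A)⁻¹ d = adj(I−A)·d / det(I−A); in particular x_F = (0.1500·40 + 0.1025·60 + 0.4800·200) / 0.34375 = 108.15 / 0.34375 ≈ 314.6182.
Intermediate flow from U to F: z_UF = a_UF · x_F = 0.10 × 108.15 / 0.34375 = 10.815 / 0.34375 ≈ 31.46.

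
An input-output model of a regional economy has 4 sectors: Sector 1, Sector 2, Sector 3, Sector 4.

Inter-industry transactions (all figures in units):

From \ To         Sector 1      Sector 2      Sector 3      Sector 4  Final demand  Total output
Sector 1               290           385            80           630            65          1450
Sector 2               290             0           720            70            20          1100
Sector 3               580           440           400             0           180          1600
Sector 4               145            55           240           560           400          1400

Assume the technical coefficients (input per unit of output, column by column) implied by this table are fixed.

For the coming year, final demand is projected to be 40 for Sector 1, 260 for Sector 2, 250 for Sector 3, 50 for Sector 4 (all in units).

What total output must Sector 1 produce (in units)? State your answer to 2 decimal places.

Technical coefficients a_ij = z_ij / X_j:
  a_11 = 290/1450 = 0.20, a_21 = 290/1450 = 0.20, a_31 = 580/1450 = 0.40, a_41 = 145/1450 = 0.10
  a_12 = 385/1100 = 0.35, a_22 = 0/1100 = 0.00, a_32 = 440/1100 = 0.40, a_42 = 55/1100 = 0.05
  a_13 = 80/1600 = 0.05, a_23 = 720/1600 = 0.45, a_33 = 400/1600 = 0.25, a_43 = 240/1600 = 0.15
  a_14 = 630/1400 = 0.45, a_24 = 70/1400 = 0.05, a_34 = 0/1400 = 0.00, a_44 = 560/1400 = 0.40
I − A =
  [   0.80    -0.35    -0.05    -0.45]
  [  -0.20     1.00    -0.45    -0.05]
  [  -0.40    -0.40     0.75     0.00]
  [  -0.10    -0.05    -0.15     0.60]
Compute the cofactors C_ij = (−1)^(i+j)·(3×3 minor ij) of I−A; the adjugate is their transpose:
adj(I−A) = Cᵀ =
  [ 0.337125   0.213375   0.204625   0.270625]
  [ 0.204750   0.287250   0.221500   0.177500]
  [ 0.289000   0.267000   0.384750   0.239000]
  [ 0.145500   0.126250   0.148750   0.316500]
det(I−A) = Σ_j (I−A)_1j·C_1j = (0.80)(0.337125) + (-0.35)(0.204750) + (-0.05)(0.289000) + (-0.45)(0.145500) = 0.1181125
(I − A)⁻¹ = adj(I−A) / det(I−A) ≈
  [   2.8543     1.8065     1.7325     2.2912]
  [   1.7335     2.4320     1.8753     1.5028]
  [   2.4468     2.2606     3.2575     2.0235]
  [   1.2319     1.0689     1.2594     2.6796]
x = (I − A)⁻¹ d = adj(I−A)·d / det(I−A), with det(I−A) = 0.1181125:
  x_1 = (0.337125·40 + 0.213375·260 + 0.204625·250 + 0.270625·50) / 0.1181125 = 133.65 / 0.1181125 ≈ 1131.55
  x_2 = (0.204750·40 + 0.287250·260 + 0.221500·250 + 0.177500·50) / 0.1181125 = 147.125 / 0.1181125 ≈ 1245.63
  x_3 = (0.289000·40 + 0.267000·260 + 0.384750·250 + 0.239000·50) / 0.1181125 = 189.1175 / 0.1181125 ≈ 1601.16
  x_4 = (0.145500·40 + 0.126250·260 + 0.148750·250 + 0.316500·50) / 0.1181125 = 91.6575 / 0.1181125 ≈ 776.02

x_1 = 1131.55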